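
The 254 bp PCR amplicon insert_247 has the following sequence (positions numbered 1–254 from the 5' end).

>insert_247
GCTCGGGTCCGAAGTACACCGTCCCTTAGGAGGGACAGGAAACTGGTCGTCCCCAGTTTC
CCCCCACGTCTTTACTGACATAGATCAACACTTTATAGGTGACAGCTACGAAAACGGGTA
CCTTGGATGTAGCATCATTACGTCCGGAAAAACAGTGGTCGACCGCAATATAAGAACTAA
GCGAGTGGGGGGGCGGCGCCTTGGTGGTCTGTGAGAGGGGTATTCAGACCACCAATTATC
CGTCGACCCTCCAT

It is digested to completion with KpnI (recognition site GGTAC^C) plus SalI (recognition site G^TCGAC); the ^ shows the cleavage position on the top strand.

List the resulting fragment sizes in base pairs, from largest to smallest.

121, 84, 37, 12 bp

The KpnI site (GGTACC) starts at position 117.
KpnI cuts after base 5 of each site (before the last base), so after position 121.
SalI sites (GTCGAC) start at positions 158, 242.
SalI cuts after the first base of each site, so after positions 158, 242.
Combined cut positions: 121, 158, 242.
Linear molecule, 3 cuts → 4 fragments:
  1–121 → 121 bp
  122–158 → 37 bp
  159–242 → 84 bp
  243–254 → 12 bp
Sorted largest to smallest: 121, 84, 37, 12 bp.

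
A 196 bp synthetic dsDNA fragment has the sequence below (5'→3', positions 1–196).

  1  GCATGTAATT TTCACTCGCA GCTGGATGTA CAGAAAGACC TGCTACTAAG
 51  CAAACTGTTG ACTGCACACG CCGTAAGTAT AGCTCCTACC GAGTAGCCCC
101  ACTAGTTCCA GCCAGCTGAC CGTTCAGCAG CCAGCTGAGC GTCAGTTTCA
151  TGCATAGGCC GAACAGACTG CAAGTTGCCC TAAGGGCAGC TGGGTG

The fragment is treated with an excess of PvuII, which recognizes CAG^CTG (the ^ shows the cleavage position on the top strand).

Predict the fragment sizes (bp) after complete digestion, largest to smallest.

94, 55, 21, 19, 7 bp

PvuII sites (CAGCTG) start at positions 19, 113, 132, 187.
PvuII cuts after base 3 of each site, so after positions 21, 115, 134, 189.
Linear molecule, 4 cuts → 5 fragments:
  1–21 → 21 bp
  22–115 → 94 bp
  116–134 → 19 bp
  135–189 → 55 bp
  190–196 → 7 bp
Sorted largest to smallest: 94, 55, 21, 19, 7 bp.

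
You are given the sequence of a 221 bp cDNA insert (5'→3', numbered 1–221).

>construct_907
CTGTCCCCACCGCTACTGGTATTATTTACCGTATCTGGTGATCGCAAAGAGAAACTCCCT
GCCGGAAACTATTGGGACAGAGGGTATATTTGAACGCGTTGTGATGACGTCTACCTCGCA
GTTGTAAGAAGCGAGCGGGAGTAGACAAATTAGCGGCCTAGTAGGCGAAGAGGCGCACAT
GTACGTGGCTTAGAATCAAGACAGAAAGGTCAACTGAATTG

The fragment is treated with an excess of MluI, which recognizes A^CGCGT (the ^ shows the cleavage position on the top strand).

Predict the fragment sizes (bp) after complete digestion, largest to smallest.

127, 94 bp

The MluI site (ACGCGT) starts at position 94.
MluI cuts after the first base of each site, so after position 94.
Linear molecule, 1 cut → 2 fragments:
  1–94 → 94 bp
  95–221 → 127 bp
Sorted largest to smallest: 127, 94 bp.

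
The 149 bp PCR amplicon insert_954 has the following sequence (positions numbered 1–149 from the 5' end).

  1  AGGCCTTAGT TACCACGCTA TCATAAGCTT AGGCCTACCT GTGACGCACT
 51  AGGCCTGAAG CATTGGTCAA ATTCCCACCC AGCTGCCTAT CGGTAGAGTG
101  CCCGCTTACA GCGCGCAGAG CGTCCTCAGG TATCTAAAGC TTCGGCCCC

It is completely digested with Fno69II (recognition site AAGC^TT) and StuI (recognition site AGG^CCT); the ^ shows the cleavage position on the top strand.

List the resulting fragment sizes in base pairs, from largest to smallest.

87, 25, 20, 9, 5, 3 bp

Fno69II sites (AAGCTT) start at positions 25, 137.
Fno69II cuts after base 4 of each site, so after positions 28, 140.
StuI sites (AGGCCT) start at positions 1, 31, 51.
StuI cuts after base 3 of each site, so after positions 3, 33, 53.
Combined cut positions: 3, 28, 33, 53, 140.
Linear molecule, 5 cuts → 6 fragments:
  1–3 → 3 bp
  4–28 → 25 bp
  29–33 → 5 bp
  34–53 → 20 bp
  54–140 → 87 bp
  141–149 → 9 bp
Sorted largest to smallest: 87, 25, 20, 9, 5, 3 bp.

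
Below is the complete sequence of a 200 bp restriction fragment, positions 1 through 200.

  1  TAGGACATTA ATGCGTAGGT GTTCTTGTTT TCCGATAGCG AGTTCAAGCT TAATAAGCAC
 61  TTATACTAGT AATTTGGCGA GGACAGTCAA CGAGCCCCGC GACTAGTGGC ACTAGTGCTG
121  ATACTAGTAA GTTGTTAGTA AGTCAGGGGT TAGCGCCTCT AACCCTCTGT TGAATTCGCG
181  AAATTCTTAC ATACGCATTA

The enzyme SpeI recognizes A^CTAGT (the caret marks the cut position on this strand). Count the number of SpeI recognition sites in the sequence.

4

ACTAGT occurs starting at positions 65, 102, 111, 123.
SpeI cuts at 4 sites.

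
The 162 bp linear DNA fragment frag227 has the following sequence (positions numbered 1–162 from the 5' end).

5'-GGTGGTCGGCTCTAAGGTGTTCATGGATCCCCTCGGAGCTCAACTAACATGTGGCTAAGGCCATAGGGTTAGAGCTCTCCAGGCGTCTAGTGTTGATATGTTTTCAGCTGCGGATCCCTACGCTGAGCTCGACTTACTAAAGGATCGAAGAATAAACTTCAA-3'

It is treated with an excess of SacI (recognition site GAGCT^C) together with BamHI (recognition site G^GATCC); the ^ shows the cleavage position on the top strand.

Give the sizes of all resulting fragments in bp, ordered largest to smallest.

SacI sites (GAGCTC) start at positions 36, 72, 125.
SacI cuts after base 5 of each site (before the last base), so after positions 40, 76, 129.
BamHI sites (GGATCC) start at positions 25, 112.
BamHI cuts after the first base of each site, so after positions 25, 112.
Combined cut positions: 25, 40, 76, 112, 129.
Linear molecule, 5 cuts → 6 fragments:
  1–25 → 25 bp
  26–40 → 15 bp
  41–76 → 36 bp
  77–112 → 36 bp
  113–129 → 17 bp
  130–162 → 33 bp
Sorted largest to smallest: 36, 36, 33, 25, 17, 15 bp.

36, 36, 33, 25, 17, 15 bp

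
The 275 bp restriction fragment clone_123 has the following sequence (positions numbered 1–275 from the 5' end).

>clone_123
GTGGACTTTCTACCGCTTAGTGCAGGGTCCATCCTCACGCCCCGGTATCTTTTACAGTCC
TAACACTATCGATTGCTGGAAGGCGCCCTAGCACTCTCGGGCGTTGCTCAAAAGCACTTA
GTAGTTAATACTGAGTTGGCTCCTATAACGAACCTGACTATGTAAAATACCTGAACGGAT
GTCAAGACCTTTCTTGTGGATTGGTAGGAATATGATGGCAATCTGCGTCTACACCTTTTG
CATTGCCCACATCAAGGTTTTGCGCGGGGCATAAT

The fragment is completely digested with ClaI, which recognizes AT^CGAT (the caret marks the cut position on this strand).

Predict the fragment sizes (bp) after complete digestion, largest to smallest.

206, 69 bp

The ClaI site (ATCGAT) starts at position 68.
ClaI cuts after base 2 of each site, so after position 69.
Linear molecule, 1 cut → 2 fragments:
  1–69 → 69 bp
  70–275 → 206 bp
Sorted largest to smallest: 206, 69 bp.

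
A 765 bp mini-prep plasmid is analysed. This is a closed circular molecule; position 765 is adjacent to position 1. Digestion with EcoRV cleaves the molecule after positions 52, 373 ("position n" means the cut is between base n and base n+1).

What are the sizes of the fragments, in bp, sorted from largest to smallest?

444, 321 bp

Circular molecule, 2 cuts → 2 fragments:
  373 − 52 = 321 bp
  wrap: 765 − 373 + 52 = 444 bp
Sorted largest to smallest: 444, 321 bp.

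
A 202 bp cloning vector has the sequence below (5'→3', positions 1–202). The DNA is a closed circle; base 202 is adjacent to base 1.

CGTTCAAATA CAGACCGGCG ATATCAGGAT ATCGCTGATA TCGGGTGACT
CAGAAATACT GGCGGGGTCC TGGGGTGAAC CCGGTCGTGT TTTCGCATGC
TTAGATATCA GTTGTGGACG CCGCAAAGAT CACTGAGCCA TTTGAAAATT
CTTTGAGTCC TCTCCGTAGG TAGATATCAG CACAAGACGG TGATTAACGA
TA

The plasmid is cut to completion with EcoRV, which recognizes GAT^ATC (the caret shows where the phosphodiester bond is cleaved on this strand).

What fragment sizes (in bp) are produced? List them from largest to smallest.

EcoRV sites (GATATC) start at positions 20, 28, 37, 104, 173.
EcoRV cuts after base 3 of each site, so after positions 22, 30, 39, 106, 175.
Circular molecule, 5 cuts → 5 fragments:
  23–30 → 8 bp
  31–39 → 9 bp
  40–106 → 67 bp
  107–175 → 69 bp
  176–202 then 1–22 → 27 + 22 = 49 bp
Sorted largest to smallest: 69, 67, 49, 9, 8 bp.

69, 67, 49, 9, 8 bp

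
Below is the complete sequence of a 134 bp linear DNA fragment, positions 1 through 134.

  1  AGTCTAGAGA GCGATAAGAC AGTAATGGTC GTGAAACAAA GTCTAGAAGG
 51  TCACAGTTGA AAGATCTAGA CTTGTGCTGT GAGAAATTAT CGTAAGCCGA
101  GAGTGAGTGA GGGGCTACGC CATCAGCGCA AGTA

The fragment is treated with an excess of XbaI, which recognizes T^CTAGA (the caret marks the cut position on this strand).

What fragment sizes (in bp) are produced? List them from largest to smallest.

69, 39, 23, 3 bp

XbaI sites (TCTAGA) start at positions 3, 42, 65.
XbaI cuts after the first base of each site, so after positions 3, 42, 65.
Linear molecule, 3 cuts → 4 fragments:
  1–3 → 3 bp
  4–42 → 39 bp
  43–65 → 23 bp
  66–134 → 69 bp
Sorted largest to smallest: 69, 39, 23, 3 bp.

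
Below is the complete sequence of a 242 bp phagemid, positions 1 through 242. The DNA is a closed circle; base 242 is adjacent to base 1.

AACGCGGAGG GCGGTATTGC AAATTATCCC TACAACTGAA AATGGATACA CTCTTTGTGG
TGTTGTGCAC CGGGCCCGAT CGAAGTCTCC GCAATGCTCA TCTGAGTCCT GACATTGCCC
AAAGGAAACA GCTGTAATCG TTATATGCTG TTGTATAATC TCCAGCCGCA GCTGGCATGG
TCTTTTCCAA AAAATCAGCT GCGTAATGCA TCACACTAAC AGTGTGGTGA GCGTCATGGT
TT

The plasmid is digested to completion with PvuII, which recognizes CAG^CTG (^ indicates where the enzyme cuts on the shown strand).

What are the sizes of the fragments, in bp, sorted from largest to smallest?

PvuII sites (CAGCTG) start at positions 129, 169, 196.
PvuII cuts after base 3 of each site, so after positions 131, 171, 198.
Circular molecule, 3 cuts → 3 fragments:
  132–171 → 40 bp
  172–198 → 27 bp
  199–242 then 1–131 → 44 + 131 = 175 bp
Sorted largest to smallest: 175, 40, 27 bp.

175, 40, 27 bp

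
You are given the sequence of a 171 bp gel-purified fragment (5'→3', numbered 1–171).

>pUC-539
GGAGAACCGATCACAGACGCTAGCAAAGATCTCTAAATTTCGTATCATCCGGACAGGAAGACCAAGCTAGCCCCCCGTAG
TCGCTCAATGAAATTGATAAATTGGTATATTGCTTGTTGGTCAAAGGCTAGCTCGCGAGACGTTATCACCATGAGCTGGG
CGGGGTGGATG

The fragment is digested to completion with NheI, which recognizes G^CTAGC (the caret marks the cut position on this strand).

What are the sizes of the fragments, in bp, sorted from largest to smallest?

61, 47, 44, 19 bp

NheI sites (GCTAGC) start at positions 19, 66, 127.
NheI cuts after the first base of each site, so after positions 19, 66, 127.
Linear molecule, 3 cuts → 4 fragments:
  1–19 → 19 bp
  20–66 → 47 bp
  67–127 → 61 bp
  128–171 → 44 bp
Sorted largest to smallest: 61, 47, 44, 19 bp.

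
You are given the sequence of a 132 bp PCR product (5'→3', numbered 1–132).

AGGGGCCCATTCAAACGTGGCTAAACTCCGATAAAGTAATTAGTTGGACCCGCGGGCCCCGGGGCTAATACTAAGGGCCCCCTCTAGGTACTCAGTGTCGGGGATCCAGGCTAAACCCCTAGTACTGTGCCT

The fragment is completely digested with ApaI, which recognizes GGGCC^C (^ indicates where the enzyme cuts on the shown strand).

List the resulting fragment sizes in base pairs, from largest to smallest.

ApaI sites (GGGCCC) start at positions 3, 54, 75.
ApaI cuts after base 5 of each site (before the last base), so after positions 7, 58, 79.
Linear molecule, 3 cuts → 4 fragments:
  1–7 → 7 bp
  8–58 → 51 bp
  59–79 → 21 bp
  80–132 → 53 bp
Sorted largest to smallest: 53, 51, 21, 7 bp.

53, 51, 21, 7 bp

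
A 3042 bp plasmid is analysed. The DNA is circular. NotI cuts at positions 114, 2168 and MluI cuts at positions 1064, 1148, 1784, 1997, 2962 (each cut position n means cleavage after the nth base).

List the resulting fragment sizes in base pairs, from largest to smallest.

Combined cut positions (sorted): 114, 1064, 1148, 1784, 1997, 2168, 2962.
Circular molecule, 7 cuts → 7 fragments:
  1064 − 114 = 950 bp
  1148 − 1064 = 84 bp
  1784 − 1148 = 636 bp
  1997 − 1784 = 213 bp
  2168 − 1997 = 171 bp
  2962 − 2168 = 794 bp
  wrap: 3042 − 2962 + 114 = 194 bp
Sorted largest to smallest: 950, 794, 636, 213, 194, 171, 84 bp.

950, 794, 636, 213, 194, 171, 84 bp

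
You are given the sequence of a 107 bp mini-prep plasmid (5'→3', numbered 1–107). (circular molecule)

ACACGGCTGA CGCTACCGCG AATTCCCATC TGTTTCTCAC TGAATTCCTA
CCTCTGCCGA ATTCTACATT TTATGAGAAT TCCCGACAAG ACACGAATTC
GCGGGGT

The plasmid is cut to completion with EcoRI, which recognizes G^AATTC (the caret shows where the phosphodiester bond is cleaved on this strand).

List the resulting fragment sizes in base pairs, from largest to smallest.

EcoRI sites (GAATTC) start at positions 20, 42, 59, 77, 95.
EcoRI cuts after the first base of each site, so after positions 20, 42, 59, 77, 95.
Circular molecule, 5 cuts → 5 fragments:
  21–42 → 22 bp
  43–59 → 17 bp
  60–77 → 18 bp
  78–95 → 18 bp
  96–107 then 1–20 → 12 + 20 = 32 bp
Sorted largest to smallest: 32, 22, 18, 18, 17 bp.

32, 22, 18, 18, 17 bp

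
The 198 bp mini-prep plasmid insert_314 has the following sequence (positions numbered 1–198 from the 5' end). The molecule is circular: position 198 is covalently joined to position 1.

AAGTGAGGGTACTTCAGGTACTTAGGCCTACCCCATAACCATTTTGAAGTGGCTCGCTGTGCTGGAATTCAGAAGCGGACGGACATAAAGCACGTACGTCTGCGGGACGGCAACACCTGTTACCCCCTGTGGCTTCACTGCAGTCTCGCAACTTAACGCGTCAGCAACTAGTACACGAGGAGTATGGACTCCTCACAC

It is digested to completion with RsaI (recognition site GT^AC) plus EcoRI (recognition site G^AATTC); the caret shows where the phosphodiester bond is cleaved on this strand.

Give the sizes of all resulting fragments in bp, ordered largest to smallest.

RsaI sites (GTAC) start at positions 9, 18, 94, 171.
RsaI cuts after base 2 of each site, so after positions 10, 19, 95, 172.
The EcoRI site (GAATTC) starts at position 65.
EcoRI cuts after the first base of each site, so after position 65.
Combined cut positions: 10, 19, 65, 95, 172.
Circular molecule, 5 cuts → 5 fragments:
  11–19 → 9 bp
  20–65 → 46 bp
  66–95 → 30 bp
  96–172 → 77 bp
  173–198 then 1–10 → 26 + 10 = 36 bp
Sorted largest to smallest: 77, 46, 36, 30, 9 bp.

77, 46, 36, 30, 9 bp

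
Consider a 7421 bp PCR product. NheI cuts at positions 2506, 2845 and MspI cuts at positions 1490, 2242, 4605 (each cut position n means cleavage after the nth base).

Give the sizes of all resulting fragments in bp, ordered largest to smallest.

Combined cut positions (sorted): 1490, 2242, 2506, 2845, 4605.
Linear molecule, 5 cuts → 6 fragments:
  1490 − 0 = 1490 bp
  2242 − 1490 = 752 bp
  2506 − 2242 = 264 bp
  2845 − 2506 = 339 bp
  4605 − 2845 = 1760 bp
  7421 − 4605 = 2816 bp
Sorted largest to smallest: 2816, 1760, 1490, 752, 339, 264 bp.

2816, 1760, 1490, 752, 339, 264 bp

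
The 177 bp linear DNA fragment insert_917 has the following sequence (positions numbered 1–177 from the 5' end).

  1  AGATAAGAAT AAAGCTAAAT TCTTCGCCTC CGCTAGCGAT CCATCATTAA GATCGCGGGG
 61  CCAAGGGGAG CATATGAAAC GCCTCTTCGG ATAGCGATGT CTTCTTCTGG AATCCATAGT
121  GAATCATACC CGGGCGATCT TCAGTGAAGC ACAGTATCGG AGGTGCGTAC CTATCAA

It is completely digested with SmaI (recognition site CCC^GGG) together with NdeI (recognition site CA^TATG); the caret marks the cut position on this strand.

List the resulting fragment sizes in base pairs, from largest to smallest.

The SmaI site (CCCGGG) starts at position 129.
SmaI cuts after base 3 of each site, so after position 131.
The NdeI site (CATATG) starts at position 71.
NdeI cuts after base 2 of each site, so after position 72.
Combined cut positions: 72, 131.
Linear molecule, 2 cuts → 3 fragments:
  1–72 → 72 bp
  73–131 → 59 bp
  132–177 → 46 bp
Sorted largest to smallest: 72, 59, 46 bp.

72, 59, 46 bp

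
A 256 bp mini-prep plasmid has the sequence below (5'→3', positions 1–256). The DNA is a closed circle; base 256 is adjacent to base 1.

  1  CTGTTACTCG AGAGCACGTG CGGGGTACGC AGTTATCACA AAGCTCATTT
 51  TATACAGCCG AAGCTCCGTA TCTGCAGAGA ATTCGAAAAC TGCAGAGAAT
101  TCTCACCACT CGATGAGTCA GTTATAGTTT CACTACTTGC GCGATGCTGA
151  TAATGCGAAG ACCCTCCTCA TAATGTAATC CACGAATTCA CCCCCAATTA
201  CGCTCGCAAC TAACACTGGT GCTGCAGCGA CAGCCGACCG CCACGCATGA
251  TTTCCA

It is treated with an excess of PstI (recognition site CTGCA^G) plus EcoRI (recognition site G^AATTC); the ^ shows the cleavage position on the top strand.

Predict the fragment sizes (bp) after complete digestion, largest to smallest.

PstI sites (CTGCAG) start at positions 72, 90, 222.
PstI cuts after base 5 of each site (before the last base), so after positions 76, 94, 226.
EcoRI sites (GAATTC) start at positions 79, 97, 184.
EcoRI cuts after the first base of each site, so after positions 79, 97, 184.
Combined cut positions: 76, 79, 94, 97, 184, 226.
Circular molecule, 6 cuts → 6 fragments:
  77–79 → 3 bp
  80–94 → 15 bp
  95–97 → 3 bp
  98–184 → 87 bp
  185–226 → 42 bp
  227–256 then 1–76 → 30 + 76 = 106 bp
Sorted largest to smallest: 106, 87, 42, 15, 3, 3 bp.

106, 87, 42, 15, 3, 3 bp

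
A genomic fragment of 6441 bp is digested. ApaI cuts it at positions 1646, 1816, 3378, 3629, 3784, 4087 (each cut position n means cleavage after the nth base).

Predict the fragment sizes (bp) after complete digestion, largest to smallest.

Linear molecule, 6 cuts → 7 fragments:
  1646 − 0 = 1646 bp
  1816 − 1646 = 170 bp
  3378 − 1816 = 1562 bp
  3629 − 3378 = 251 bp
  3784 − 3629 = 155 bp
  4087 − 3784 = 303 bp
  6441 − 4087 = 2354 bp
Sorted largest to smallest: 2354, 1646, 1562, 303, 251, 170, 155 bp.

2354, 1646, 1562, 303, 251, 170, 155 bp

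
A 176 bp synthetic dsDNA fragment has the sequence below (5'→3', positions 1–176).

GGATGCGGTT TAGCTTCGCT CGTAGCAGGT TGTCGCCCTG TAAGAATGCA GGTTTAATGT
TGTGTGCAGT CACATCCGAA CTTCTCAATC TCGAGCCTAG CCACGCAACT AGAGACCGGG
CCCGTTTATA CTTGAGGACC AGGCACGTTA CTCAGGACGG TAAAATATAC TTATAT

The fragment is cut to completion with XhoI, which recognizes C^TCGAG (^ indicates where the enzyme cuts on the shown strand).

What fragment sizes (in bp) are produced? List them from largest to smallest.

90, 86 bp

The XhoI site (CTCGAG) starts at position 90.
XhoI cuts after the first base of each site, so after position 90.
Linear molecule, 1 cut → 2 fragments:
  1–90 → 90 bp
  91–176 → 86 bp
Sorted largest to smallest: 90, 86 bp.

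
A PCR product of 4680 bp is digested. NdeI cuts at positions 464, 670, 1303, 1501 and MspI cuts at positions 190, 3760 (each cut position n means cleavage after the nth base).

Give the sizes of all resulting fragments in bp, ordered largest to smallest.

Combined cut positions (sorted): 190, 464, 670, 1303, 1501, 3760.
Linear molecule, 6 cuts → 7 fragments:
  190 − 0 = 190 bp
  464 − 190 = 274 bp
  670 − 464 = 206 bp
  1303 − 670 = 633 bp
  1501 − 1303 = 198 bp
  3760 − 1501 = 2259 bp
  4680 − 3760 = 920 bp
Sorted largest to smallest: 2259, 920, 633, 274, 206, 198, 190 bp.

2259, 920, 633, 274, 206, 198, 190 bp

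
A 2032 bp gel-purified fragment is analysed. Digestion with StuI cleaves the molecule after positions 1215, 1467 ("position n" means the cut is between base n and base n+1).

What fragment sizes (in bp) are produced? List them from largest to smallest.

Linear molecule, 2 cuts → 3 fragments:
  1215 − 0 = 1215 bp
  1467 − 1215 = 252 bp
  2032 − 1467 = 565 bp
Sorted largest to smallest: 1215, 565, 252 bp.

1215, 565, 252 bp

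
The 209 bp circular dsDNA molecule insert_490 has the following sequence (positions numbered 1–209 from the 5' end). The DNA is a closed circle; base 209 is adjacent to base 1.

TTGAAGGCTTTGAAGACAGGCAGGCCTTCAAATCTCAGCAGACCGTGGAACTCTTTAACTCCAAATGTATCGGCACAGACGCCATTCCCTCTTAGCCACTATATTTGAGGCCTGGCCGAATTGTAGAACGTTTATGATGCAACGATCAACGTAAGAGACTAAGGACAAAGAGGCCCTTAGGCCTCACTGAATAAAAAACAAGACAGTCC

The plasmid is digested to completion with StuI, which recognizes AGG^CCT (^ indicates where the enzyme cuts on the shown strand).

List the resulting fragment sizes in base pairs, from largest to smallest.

StuI sites (AGGCCT) start at positions 22, 108, 179.
StuI cuts after base 3 of each site, so after positions 24, 110, 181.
Circular molecule, 3 cuts → 3 fragments:
  25–110 → 86 bp
  111–181 → 71 bp
  182–209 then 1–24 → 28 + 24 = 52 bp
Sorted largest to smallest: 86, 71, 52 bp.

86, 71, 52 bp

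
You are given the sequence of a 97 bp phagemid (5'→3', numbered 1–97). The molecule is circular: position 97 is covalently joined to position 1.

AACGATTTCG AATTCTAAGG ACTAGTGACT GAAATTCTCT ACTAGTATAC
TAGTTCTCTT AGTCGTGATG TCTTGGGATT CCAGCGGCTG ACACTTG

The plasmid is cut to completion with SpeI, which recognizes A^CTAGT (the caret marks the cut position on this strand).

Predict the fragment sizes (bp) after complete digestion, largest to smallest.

69, 20, 8 bp

SpeI sites (ACTAGT) start at positions 21, 41, 49.
SpeI cuts after the first base of each site, so after positions 21, 41, 49.
Circular molecule, 3 cuts → 3 fragments:
  22–41 → 20 bp
  42–49 → 8 bp
  50–97 then 1–21 → 48 + 21 = 69 bp
Sorted largest to smallest: 69, 20, 8 bp.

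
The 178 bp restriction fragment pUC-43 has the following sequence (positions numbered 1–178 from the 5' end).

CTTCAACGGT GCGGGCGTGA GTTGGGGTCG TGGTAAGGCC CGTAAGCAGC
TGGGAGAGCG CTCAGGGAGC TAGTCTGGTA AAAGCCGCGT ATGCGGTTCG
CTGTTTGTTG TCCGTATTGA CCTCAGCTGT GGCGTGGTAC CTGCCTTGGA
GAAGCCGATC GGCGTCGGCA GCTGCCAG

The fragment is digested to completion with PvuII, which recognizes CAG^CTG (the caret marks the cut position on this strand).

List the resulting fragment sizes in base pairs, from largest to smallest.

PvuII sites (CAGCTG) start at positions 47, 124, 169.
PvuII cuts after base 3 of each site, so after positions 49, 126, 171.
Linear molecule, 3 cuts → 4 fragments:
  1–49 → 49 bp
  50–126 → 77 bp
  127–171 → 45 bp
  172–178 → 7 bp
Sorted largest to smallest: 77, 49, 45, 7 bp.

77, 49, 45, 7 bp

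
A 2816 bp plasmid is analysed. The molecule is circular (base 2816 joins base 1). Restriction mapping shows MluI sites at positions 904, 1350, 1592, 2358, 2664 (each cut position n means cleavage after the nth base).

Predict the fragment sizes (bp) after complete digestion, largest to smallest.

1056, 766, 446, 306, 242 bp

Circular molecule, 5 cuts → 5 fragments:
  1350 − 904 = 446 bp
  1592 − 1350 = 242 bp
  2358 − 1592 = 766 bp
  2664 − 2358 = 306 bp
  wrap: 2816 − 2664 + 904 = 1056 bp
Sorted largest to smallest: 1056, 766, 446, 306, 242 bp.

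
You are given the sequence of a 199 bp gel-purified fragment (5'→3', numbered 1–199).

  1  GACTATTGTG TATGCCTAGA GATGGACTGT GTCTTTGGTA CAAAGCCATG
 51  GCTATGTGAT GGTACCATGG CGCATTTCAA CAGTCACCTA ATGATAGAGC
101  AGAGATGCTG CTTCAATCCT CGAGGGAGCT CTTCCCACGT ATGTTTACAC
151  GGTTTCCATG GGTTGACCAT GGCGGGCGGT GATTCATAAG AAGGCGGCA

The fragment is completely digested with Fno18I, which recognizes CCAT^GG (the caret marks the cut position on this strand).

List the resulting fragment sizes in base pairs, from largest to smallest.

91, 49, 29, 19, 11 bp

Fno18I sites (CCATGG) start at positions 46, 65, 156, 167.
Fno18I cuts after base 4 of each site, so after positions 49, 68, 159, 170.
Linear molecule, 4 cuts → 5 fragments:
  1–49 → 49 bp
  50–68 → 19 bp
  69–159 → 91 bp
  160–170 → 11 bp
  171–199 → 29 bp
Sorted largest to smallest: 91, 49, 29, 19, 11 bp.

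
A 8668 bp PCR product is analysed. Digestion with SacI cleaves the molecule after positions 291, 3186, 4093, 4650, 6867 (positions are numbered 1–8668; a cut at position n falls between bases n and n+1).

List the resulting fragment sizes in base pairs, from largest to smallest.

Linear molecule, 5 cuts → 6 fragments:
  291 − 0 = 291 bp
  3186 − 291 = 2895 bp
  4093 − 3186 = 907 bp
  4650 − 4093 = 557 bp
  6867 − 4650 = 2217 bp
  8668 − 6867 = 1801 bp
Sorted largest to smallest: 2895, 2217, 1801, 907, 557, 291 bp.

2895, 2217, 1801, 907, 557, 291 bp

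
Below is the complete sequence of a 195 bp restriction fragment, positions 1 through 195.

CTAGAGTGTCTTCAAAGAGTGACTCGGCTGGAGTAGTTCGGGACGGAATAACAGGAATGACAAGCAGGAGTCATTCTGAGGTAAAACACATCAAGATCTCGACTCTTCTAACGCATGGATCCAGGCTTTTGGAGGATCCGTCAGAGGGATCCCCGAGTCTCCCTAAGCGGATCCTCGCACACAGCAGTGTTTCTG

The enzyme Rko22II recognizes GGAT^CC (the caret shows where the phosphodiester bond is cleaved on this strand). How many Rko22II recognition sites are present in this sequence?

4

GGATCC occurs starting at positions 117, 134, 147, 169.
Rko22II cuts at 4 sites.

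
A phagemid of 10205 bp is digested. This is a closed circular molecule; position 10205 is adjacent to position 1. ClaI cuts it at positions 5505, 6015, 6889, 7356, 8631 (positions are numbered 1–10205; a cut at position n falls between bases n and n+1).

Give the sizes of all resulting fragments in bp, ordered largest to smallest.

Circular molecule, 5 cuts → 5 fragments:
  6015 − 5505 = 510 bp
  6889 − 6015 = 874 bp
  7356 − 6889 = 467 bp
  8631 − 7356 = 1275 bp
  wrap: 10205 − 8631 + 5505 = 7079 bp
Sorted largest to smallest: 7079, 1275, 874, 510, 467 bp.

7079, 1275, 874, 510, 467 bp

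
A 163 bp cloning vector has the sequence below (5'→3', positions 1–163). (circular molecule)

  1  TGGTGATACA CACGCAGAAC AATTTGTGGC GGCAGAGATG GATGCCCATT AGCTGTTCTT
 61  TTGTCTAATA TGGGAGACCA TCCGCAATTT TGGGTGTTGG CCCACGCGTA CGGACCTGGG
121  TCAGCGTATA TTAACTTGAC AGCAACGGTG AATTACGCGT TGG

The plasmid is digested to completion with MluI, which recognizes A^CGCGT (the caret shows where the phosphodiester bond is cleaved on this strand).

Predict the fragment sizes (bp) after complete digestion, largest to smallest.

112, 51 bp

MluI sites (ACGCGT) start at positions 104, 155.
MluI cuts after the first base of each site, so after positions 104, 155.
Circular molecule, 2 cuts → 2 fragments:
  105–155 → 51 bp
  156–163 then 1–104 → 8 + 104 = 112 bp
Sorted largest to smallest: 112, 51 bp.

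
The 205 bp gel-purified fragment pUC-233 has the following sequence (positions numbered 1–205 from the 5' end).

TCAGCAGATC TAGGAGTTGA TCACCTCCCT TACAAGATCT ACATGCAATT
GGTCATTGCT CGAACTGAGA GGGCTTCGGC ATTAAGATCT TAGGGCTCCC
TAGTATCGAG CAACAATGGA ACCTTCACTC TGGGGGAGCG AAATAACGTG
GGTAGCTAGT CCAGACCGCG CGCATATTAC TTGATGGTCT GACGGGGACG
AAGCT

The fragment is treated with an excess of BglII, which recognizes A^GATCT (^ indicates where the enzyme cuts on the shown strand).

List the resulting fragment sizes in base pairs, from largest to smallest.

BglII sites (AGATCT) start at positions 6, 35, 85.
BglII cuts after the first base of each site, so after positions 6, 35, 85.
Linear molecule, 3 cuts → 4 fragments:
  1–6 → 6 bp
  7–35 → 29 bp
  36–85 → 50 bp
  86–205 → 120 bp
Sorted largest to smallest: 120, 50, 29, 6 bp.

120, 50, 29, 6 bp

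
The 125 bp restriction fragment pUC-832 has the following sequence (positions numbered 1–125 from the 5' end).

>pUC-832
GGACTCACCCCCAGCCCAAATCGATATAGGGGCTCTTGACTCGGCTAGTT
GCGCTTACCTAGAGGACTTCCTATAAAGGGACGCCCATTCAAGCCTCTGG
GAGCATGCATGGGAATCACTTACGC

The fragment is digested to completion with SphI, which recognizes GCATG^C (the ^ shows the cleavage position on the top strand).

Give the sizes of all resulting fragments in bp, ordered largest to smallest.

107, 18 bp

The SphI site (GCATGC) starts at position 103.
SphI cuts after base 5 of each site (before the last base), so after position 107.
Linear molecule, 1 cut → 2 fragments:
  1–107 → 107 bp
  108–125 → 18 bp
Sorted largest to smallest: 107, 18 bp.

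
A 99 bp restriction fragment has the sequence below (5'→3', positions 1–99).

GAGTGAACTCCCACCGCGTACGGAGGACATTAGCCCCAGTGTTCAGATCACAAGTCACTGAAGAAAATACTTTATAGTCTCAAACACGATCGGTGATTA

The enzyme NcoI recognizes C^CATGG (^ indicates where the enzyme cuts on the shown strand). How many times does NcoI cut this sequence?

0

No occurrence of CCATGG is present in the sequence.
NcoI does not cut: 0 sites.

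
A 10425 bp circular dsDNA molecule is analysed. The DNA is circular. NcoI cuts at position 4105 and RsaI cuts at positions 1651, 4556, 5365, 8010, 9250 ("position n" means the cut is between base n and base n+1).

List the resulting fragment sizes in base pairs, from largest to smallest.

Combined cut positions (sorted): 1651, 4105, 4556, 5365, 8010, 9250.
Circular molecule, 6 cuts → 6 fragments:
  4105 − 1651 = 2454 bp
  4556 − 4105 = 451 bp
  5365 − 4556 = 809 bp
  8010 − 5365 = 2645 bp
  9250 − 8010 = 1240 bp
  wrap: 10425 − 9250 + 1651 = 2826 bp
Sorted largest to smallest: 2826, 2645, 2454, 1240, 809, 451 bp.

2826, 2645, 2454, 1240, 809, 451 bp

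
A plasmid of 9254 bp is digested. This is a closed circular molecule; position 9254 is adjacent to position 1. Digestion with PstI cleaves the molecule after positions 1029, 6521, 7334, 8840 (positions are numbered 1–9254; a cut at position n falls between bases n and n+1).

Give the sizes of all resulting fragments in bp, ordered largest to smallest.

Circular molecule, 4 cuts → 4 fragments:
  6521 − 1029 = 5492 bp
  7334 − 6521 = 813 bp
  8840 − 7334 = 1506 bp
  wrap: 9254 − 8840 + 1029 = 1443 bp
Sorted largest to smallest: 5492, 1506, 1443, 813 bp.

5492, 1506, 1443, 813 bp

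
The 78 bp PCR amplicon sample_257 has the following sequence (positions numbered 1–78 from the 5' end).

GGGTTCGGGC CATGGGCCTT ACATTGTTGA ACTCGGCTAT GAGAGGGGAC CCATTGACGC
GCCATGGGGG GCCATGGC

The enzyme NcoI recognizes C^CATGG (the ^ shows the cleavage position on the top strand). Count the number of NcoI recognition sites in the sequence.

3

CCATGG occurs starting at positions 10, 62, 72.
NcoI cuts at 3 sites.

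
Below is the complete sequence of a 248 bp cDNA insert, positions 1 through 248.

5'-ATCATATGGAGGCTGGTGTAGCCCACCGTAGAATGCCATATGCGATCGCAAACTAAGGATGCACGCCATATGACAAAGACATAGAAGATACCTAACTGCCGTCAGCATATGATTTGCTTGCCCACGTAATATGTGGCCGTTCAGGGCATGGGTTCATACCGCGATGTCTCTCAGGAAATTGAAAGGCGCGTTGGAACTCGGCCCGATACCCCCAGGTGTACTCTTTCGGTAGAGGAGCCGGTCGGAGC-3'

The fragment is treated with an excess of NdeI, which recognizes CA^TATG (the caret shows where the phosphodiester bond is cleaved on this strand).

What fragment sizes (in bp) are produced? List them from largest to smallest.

NdeI sites (CATATG) start at positions 3, 37, 67, 106.
NdeI cuts after base 2 of each site, so after positions 4, 38, 68, 107.
Linear molecule, 4 cuts → 5 fragments:
  1–4 → 4 bp
  5–38 → 34 bp
  39–68 → 30 bp
  69–107 → 39 bp
  108–248 → 141 bp
Sorted largest to smallest: 141, 39, 34, 30, 4 bp.

141, 39, 34, 30, 4 bp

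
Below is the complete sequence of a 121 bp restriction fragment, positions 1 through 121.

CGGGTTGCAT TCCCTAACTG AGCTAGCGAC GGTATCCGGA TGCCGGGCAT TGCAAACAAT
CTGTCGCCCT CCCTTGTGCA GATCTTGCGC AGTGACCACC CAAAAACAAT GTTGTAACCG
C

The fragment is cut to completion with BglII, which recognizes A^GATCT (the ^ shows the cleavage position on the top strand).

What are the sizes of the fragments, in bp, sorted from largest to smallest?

The BglII site (AGATCT) starts at position 80.
BglII cuts after the first base of each site, so after position 80.
Linear molecule, 1 cut → 2 fragments:
  1–80 → 80 bp
  81–121 → 41 bp
Sorted largest to smallest: 80, 41 bp.

80, 41 bp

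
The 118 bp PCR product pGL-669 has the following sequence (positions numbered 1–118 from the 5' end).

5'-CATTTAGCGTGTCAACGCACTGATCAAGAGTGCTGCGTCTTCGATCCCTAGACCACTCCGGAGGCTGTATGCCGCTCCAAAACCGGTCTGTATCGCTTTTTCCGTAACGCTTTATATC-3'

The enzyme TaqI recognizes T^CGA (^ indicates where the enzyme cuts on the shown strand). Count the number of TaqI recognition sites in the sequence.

TCGA occurs starting at position 41.
TaqI cuts at 1 site.

1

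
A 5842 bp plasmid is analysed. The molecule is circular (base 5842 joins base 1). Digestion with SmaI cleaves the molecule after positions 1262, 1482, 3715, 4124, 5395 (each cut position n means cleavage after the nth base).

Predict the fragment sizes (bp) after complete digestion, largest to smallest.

2233, 1709, 1271, 409, 220 bp

Circular molecule, 5 cuts → 5 fragments:
  1482 − 1262 = 220 bp
  3715 − 1482 = 2233 bp
  4124 − 3715 = 409 bp
  5395 − 4124 = 1271 bp
  wrap: 5842 − 5395 + 1262 = 1709 bp
Sorted largest to smallest: 2233, 1709, 1271, 409, 220 bp.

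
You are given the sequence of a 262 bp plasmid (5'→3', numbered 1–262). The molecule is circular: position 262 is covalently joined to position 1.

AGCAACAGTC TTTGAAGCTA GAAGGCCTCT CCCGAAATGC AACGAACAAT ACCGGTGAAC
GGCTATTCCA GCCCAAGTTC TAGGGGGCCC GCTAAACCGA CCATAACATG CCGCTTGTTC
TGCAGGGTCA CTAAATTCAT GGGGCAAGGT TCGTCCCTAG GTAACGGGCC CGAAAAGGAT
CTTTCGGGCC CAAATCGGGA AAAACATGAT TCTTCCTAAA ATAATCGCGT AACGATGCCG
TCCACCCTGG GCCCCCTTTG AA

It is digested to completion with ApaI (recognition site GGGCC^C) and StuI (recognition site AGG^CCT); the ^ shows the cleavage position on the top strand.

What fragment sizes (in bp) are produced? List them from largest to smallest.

81, 64, 63, 34, 20 bp

ApaI sites (GGGCCC) start at positions 85, 166, 186, 249.
ApaI cuts after base 5 of each site (before the last base), so after positions 89, 170, 190, 253.
The StuI site (AGGCCT) starts at position 23.
StuI cuts after base 3 of each site, so after position 25.
Combined cut positions: 25, 89, 170, 190, 253.
Circular molecule, 5 cuts → 5 fragments:
  26–89 → 64 bp
  90–170 → 81 bp
  171–190 → 20 bp
  191–253 → 63 bp
  254–262 then 1–25 → 9 + 25 = 34 bp
Sorted largest to smallest: 81, 64, 63, 34, 20 bp.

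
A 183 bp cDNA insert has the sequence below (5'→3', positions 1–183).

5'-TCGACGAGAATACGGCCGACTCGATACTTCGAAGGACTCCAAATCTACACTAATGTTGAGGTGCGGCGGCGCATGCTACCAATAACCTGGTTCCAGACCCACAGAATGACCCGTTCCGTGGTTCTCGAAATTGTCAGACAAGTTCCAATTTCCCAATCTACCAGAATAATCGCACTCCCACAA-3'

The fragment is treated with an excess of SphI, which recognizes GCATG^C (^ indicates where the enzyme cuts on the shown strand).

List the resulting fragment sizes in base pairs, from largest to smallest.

108, 75 bp

The SphI site (GCATGC) starts at position 71.
SphI cuts after base 5 of each site (before the last base), so after position 75.
Linear molecule, 1 cut → 2 fragments:
  1–75 → 75 bp
  76–183 → 108 bp
Sorted largest to smallest: 108, 75 bp.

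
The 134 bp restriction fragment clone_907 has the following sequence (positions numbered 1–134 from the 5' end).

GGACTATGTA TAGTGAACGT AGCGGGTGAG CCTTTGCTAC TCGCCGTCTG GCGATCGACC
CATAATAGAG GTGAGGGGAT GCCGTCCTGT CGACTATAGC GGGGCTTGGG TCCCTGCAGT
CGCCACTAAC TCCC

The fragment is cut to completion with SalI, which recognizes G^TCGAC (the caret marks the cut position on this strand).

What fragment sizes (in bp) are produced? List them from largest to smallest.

89, 45 bp

The SalI site (GTCGAC) starts at position 89.
SalI cuts after the first base of each site, so after position 89.
Linear molecule, 1 cut → 2 fragments:
  1–89 → 89 bp
  90–134 → 45 bp
Sorted largest to smallest: 89, 45 bp.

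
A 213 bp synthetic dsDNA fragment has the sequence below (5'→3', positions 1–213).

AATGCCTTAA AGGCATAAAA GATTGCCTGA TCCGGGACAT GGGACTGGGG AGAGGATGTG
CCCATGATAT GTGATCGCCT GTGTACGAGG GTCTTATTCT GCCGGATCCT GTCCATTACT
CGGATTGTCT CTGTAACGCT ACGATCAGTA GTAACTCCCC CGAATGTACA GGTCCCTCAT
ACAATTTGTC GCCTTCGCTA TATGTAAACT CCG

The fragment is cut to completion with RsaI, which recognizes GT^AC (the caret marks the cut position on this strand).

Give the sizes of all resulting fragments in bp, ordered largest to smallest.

RsaI sites (GTAC) start at positions 83, 166.
RsaI cuts after base 2 of each site, so after positions 84, 167.
Linear molecule, 2 cuts → 3 fragments:
  1–84 → 84 bp
  85–167 → 83 bp
  168–213 → 46 bp
Sorted largest to smallest: 84, 83, 46 bp.

84, 83, 46 bp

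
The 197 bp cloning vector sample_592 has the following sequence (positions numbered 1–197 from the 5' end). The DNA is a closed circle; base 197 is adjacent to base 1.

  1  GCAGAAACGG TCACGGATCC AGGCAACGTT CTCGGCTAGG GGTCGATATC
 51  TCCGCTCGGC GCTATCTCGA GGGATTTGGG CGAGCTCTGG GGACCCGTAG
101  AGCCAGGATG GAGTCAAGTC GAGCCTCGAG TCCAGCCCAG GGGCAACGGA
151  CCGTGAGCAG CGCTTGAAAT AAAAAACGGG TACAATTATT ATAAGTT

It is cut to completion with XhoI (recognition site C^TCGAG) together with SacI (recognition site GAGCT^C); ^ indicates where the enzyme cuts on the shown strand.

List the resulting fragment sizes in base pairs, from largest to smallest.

138, 39, 20 bp

XhoI sites (CTCGAG) start at positions 66, 125.
XhoI cuts after the first base of each site, so after positions 66, 125.
The SacI site (GAGCTC) starts at position 82.
SacI cuts after base 5 of each site (before the last base), so after position 86.
Combined cut positions: 66, 86, 125.
Circular molecule, 3 cuts → 3 fragments:
  67–86 → 20 bp
  87–125 → 39 bp
  126–197 then 1–66 → 72 + 66 = 138 bp
Sorted largest to smallest: 138, 39, 20 bp.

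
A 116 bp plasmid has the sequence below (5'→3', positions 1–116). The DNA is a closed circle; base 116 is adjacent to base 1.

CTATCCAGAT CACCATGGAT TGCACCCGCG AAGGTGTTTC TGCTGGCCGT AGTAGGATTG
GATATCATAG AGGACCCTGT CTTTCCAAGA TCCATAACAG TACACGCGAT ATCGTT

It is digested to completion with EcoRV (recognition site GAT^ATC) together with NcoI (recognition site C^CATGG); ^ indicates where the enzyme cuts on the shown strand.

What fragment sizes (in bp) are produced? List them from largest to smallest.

50, 47, 19 bp

EcoRV sites (GATATC) start at positions 61, 108.
EcoRV cuts after base 3 of each site, so after positions 63, 110.
The NcoI site (CCATGG) starts at position 13.
NcoI cuts after the first base of each site, so after position 13.
Combined cut positions: 13, 63, 110.
Circular molecule, 3 cuts → 3 fragments:
  14–63 → 50 bp
  64–110 → 47 bp
  111–116 then 1–13 → 6 + 13 = 19 bp
Sorted largest to smallest: 50, 47, 19 bp.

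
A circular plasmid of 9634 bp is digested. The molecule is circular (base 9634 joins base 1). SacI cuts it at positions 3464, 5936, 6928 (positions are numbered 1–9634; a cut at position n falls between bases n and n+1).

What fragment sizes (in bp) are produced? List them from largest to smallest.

6170, 2472, 992 bp

Circular molecule, 3 cuts → 3 fragments:
  5936 − 3464 = 2472 bp
  6928 − 5936 = 992 bp
  wrap: 9634 − 6928 + 3464 = 6170 bp
Sorted largest to smallest: 6170, 2472, 992 bp.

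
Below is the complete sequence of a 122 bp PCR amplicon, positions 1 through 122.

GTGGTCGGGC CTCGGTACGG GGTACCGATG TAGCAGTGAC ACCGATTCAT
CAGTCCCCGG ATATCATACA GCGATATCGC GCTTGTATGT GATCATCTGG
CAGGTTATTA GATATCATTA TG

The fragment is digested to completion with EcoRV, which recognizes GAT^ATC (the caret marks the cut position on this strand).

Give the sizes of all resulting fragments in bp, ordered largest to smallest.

EcoRV sites (GATATC) start at positions 60, 73, 111.
EcoRV cuts after base 3 of each site, so after positions 62, 75, 113.
Linear molecule, 3 cuts → 4 fragments:
  1–62 → 62 bp
  63–75 → 13 bp
  76–113 → 38 bp
  114–122 → 9 bp
Sorted largest to smallest: 62, 38, 13, 9 bp.

62, 38, 13, 9 bp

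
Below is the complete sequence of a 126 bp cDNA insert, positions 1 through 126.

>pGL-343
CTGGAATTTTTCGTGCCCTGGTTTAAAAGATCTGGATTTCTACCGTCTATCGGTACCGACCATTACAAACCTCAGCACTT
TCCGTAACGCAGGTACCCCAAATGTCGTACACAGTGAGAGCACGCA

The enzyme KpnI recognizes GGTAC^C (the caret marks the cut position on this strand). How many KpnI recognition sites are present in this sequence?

2

GGTACC occurs starting at positions 52, 92.
KpnI cuts at 2 sites.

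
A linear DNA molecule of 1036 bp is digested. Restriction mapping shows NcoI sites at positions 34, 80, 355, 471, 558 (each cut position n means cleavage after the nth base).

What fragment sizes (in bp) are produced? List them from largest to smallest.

478, 275, 116, 87, 46, 34 bp

Linear molecule, 5 cuts → 6 fragments:
  34 − 0 = 34 bp
  80 − 34 = 46 bp
  355 − 80 = 275 bp
  471 − 355 = 116 bp
  558 − 471 = 87 bp
  1036 − 558 = 478 bp
Sorted largest to smallest: 478, 275, 116, 87, 46, 34 bp.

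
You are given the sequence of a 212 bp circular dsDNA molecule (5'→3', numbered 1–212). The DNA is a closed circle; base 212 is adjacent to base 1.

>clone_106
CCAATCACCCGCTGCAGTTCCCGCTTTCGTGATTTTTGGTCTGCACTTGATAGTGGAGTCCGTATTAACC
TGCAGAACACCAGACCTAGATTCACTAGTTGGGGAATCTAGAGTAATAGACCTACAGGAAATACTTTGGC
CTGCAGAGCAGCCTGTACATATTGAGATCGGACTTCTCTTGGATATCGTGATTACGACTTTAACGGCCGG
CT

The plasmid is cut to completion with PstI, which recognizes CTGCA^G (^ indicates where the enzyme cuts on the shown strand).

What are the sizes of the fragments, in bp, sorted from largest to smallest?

PstI sites (CTGCAG) start at positions 12, 70, 141.
PstI cuts after base 5 of each site (before the last base), so after positions 16, 74, 145.
Circular molecule, 3 cuts → 3 fragments:
  17–74 → 58 bp
  75–145 → 71 bp
  146–212 then 1–16 → 67 + 16 = 83 bp
Sorted largest to smallest: 83, 71, 58 bp.

83, 71, 58 bp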